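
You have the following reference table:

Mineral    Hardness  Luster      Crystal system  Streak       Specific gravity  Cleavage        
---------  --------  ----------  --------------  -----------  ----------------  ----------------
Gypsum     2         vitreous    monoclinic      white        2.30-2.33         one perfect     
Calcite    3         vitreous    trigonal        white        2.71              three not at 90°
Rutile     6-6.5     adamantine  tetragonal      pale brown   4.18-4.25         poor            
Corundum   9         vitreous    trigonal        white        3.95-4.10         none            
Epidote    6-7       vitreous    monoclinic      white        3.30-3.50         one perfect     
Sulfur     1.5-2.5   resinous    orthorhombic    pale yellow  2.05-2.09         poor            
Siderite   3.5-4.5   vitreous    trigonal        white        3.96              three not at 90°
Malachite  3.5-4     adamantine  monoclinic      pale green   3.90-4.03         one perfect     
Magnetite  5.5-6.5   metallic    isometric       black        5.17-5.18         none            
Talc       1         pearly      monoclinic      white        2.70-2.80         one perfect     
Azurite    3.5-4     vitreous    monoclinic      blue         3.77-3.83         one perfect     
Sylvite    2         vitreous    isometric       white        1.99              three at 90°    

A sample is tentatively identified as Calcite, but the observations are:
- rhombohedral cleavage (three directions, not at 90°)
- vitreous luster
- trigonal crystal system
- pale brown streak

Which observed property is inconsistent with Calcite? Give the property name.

Rhombohedral cleavage (three directions, not at 90°): Calcite has cleavage three not at 90° — agrees.
Vitreous luster: Calcite has vitreous luster — agrees.
Trigonal crystal system: Calcite has trigonal system — agrees.
Pale brown streak: Calcite has white streak — outside the reference range.
The streak is the one property that does not fit.

streak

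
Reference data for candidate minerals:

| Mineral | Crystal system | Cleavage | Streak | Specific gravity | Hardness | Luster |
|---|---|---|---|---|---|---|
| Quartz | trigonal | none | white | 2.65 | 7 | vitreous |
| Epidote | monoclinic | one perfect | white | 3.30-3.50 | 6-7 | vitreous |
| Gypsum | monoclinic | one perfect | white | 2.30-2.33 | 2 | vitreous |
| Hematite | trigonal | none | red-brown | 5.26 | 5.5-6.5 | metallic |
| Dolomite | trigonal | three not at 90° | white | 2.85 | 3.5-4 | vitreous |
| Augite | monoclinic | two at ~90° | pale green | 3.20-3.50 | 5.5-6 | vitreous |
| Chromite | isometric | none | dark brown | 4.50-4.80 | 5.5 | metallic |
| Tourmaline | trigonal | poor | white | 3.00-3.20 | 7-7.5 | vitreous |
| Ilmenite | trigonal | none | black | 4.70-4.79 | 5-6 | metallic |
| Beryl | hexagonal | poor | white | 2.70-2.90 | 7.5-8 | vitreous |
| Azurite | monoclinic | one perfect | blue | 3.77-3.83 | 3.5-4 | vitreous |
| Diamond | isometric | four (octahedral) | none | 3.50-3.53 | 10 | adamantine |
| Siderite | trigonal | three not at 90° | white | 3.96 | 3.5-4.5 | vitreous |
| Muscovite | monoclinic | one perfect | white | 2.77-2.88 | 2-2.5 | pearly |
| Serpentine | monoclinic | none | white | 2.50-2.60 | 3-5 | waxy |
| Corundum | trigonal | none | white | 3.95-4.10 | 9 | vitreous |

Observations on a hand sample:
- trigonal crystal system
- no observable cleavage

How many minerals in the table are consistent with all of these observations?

Trigonal crystal system: narrows the field to Quartz, Hematite, Dolomite, Tourmaline, Ilmenite, Siderite, Corundum.
No observable cleavage eliminates Dolomite, Tourmaline, Siderite.
The minerals that satisfy all observations are Corundum, Hematite, Ilmenite, Quartz.
That is 4 minerals.

4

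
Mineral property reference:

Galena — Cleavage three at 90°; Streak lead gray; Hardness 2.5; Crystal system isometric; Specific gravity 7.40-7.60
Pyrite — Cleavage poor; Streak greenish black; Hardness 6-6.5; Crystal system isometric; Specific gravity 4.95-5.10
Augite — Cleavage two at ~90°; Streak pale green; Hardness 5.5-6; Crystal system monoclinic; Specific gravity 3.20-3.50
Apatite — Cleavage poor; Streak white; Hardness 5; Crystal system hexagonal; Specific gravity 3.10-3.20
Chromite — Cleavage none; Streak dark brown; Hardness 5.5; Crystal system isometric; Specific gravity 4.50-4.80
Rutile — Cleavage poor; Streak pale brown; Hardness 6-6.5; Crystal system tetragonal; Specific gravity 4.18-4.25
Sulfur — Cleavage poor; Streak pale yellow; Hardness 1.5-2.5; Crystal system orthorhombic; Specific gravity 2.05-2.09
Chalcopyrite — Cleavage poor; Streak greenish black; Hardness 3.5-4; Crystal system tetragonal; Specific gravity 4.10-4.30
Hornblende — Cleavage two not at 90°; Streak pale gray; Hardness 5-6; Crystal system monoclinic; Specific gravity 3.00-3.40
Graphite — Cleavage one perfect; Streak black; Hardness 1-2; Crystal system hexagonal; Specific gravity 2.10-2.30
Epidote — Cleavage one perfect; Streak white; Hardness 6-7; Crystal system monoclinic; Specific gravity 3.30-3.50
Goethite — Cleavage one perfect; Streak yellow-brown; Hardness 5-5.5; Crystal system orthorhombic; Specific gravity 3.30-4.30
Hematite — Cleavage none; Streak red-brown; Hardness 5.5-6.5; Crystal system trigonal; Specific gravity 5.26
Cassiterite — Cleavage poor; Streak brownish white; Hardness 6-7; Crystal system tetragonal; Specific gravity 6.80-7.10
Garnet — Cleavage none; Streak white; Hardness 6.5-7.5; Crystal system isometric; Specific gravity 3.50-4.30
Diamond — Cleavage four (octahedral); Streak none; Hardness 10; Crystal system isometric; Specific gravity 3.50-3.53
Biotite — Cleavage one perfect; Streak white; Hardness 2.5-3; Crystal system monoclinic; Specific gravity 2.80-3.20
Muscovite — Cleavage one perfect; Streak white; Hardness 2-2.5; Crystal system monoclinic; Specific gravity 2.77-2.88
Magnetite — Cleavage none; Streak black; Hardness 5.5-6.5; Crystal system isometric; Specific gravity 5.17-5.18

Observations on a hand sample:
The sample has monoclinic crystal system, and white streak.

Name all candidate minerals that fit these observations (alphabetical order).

Biotite, Epidote, Muscovite

Monoclinic crystal system: only Augite, Hornblende, Epidote, Biotite, Muscovite remain.
White streak excludes Augite, Hornblende.
Remaining candidates: Biotite, Epidote, Muscovite.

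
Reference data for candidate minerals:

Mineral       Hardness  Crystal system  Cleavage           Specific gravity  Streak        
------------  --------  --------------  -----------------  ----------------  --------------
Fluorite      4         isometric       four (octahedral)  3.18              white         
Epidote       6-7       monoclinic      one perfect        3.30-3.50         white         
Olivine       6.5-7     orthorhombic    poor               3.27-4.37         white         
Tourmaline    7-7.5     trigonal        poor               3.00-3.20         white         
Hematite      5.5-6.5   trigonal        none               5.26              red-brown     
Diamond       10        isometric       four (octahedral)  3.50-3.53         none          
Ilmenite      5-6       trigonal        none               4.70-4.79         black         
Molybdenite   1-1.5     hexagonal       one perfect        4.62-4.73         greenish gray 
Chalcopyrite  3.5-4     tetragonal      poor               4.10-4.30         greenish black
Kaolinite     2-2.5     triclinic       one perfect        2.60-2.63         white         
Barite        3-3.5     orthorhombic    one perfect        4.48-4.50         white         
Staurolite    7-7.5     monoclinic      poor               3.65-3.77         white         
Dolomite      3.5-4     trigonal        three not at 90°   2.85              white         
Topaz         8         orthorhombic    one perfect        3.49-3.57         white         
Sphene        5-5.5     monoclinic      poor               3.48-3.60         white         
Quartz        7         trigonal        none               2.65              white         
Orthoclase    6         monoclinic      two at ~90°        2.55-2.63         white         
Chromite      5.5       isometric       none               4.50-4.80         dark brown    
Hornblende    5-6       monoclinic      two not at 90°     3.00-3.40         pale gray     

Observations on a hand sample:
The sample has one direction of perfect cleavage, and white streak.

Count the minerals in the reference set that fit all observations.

4

One direction of perfect cleavage: leaves Epidote, Molybdenite, Kaolinite, Barite, Topaz.
White streak rules out Molybdenite.
The minerals that satisfy all observations are Barite, Epidote, Kaolinite, Topaz.
That is 4 minerals.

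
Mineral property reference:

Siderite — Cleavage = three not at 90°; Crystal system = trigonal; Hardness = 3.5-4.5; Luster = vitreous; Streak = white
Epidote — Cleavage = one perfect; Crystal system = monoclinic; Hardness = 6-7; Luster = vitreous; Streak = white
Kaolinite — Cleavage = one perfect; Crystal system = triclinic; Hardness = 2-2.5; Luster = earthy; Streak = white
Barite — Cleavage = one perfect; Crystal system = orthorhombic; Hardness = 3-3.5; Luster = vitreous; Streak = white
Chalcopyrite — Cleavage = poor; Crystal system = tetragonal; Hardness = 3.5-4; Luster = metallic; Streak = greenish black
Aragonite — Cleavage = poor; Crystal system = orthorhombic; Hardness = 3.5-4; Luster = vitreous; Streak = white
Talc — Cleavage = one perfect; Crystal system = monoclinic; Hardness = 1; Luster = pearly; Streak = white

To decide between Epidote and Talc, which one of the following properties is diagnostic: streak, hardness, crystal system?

Streak: both white — shared.
Hardness: Epidote 6-7, Talc 1 — these differ.
Crystal system: both monoclinic — shared.
Hardness is the diagnostic property here.

hardness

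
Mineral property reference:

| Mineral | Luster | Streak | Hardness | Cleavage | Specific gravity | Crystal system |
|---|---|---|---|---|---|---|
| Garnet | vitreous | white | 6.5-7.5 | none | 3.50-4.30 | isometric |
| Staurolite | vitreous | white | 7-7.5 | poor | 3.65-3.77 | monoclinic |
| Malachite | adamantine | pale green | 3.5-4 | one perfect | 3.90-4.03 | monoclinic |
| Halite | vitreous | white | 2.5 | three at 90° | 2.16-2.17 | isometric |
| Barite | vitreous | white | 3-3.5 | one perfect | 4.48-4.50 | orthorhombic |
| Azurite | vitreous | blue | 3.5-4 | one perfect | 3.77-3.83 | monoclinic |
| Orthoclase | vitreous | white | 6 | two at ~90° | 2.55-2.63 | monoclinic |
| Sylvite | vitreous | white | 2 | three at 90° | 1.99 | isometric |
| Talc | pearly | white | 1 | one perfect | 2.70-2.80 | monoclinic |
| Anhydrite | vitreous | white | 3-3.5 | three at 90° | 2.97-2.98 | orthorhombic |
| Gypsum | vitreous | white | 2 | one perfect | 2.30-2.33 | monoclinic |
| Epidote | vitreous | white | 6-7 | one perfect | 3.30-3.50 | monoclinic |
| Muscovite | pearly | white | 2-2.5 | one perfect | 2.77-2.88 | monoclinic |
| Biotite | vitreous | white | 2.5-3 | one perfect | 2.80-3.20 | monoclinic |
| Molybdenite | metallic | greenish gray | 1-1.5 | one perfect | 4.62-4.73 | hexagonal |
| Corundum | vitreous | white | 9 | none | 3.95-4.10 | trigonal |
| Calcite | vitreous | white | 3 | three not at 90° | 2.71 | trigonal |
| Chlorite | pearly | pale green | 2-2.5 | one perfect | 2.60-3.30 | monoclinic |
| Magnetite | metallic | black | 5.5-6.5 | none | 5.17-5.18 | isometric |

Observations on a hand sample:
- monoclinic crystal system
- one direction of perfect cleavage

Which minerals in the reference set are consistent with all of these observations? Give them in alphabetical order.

Azurite, Biotite, Chlorite, Epidote, Gypsum, Malachite, Muscovite, Talc

Monoclinic crystal system: leaves Staurolite, Malachite, Azurite, Orthoclase, Talc, Gypsum, Epidote, Muscovite, Biotite, Chlorite.
One direction of perfect cleavage excludes Staurolite, Orthoclase.
Consistent with every observation: Azurite, Biotite, Chlorite, Epidote, Gypsum, Malachite, Muscovite, Talc.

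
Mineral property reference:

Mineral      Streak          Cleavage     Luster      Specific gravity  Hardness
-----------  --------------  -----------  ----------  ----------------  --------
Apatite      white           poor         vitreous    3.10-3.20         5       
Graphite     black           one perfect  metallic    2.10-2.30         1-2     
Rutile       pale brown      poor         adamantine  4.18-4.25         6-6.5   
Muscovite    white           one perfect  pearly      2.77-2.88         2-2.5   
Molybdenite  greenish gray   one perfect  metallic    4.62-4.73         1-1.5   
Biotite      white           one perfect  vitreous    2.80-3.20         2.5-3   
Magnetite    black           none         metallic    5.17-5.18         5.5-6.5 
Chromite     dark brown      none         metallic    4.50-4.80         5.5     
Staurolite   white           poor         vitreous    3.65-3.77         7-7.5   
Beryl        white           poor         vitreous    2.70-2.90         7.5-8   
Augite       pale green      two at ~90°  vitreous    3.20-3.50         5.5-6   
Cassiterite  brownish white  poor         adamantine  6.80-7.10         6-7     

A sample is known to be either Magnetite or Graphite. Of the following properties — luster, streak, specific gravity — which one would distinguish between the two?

specific gravity

Luster: both metallic — same for both.
Streak: both black — same for both.
Specific gravity: Magnetite 5.17-5.18, Graphite 2.10-2.30 — these differ.
Only specific gravity differs between Magnetite and Graphite among the listed tests.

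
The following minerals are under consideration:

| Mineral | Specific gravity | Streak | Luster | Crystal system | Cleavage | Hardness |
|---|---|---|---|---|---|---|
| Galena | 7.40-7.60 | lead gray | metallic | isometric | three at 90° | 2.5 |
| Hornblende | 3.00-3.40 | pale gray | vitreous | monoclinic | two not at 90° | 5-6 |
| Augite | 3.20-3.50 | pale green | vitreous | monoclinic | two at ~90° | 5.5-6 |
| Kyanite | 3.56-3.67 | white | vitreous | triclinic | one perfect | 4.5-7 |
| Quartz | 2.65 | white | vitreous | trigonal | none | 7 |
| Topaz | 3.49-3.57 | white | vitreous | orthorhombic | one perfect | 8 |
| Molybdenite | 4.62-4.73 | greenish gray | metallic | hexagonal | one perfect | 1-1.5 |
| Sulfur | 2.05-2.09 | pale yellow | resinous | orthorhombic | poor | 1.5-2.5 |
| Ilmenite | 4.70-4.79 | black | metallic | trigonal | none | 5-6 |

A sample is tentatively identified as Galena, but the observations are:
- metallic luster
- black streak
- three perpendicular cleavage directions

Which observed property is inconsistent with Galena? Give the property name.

streak

Metallic luster: Galena has metallic luster — matches.
Black streak: Galena has lead gray streak — inconsistent.
Three perpendicular cleavage directions: Galena has cleavage three at 90° — matches.
The streak is the one property that does not fit.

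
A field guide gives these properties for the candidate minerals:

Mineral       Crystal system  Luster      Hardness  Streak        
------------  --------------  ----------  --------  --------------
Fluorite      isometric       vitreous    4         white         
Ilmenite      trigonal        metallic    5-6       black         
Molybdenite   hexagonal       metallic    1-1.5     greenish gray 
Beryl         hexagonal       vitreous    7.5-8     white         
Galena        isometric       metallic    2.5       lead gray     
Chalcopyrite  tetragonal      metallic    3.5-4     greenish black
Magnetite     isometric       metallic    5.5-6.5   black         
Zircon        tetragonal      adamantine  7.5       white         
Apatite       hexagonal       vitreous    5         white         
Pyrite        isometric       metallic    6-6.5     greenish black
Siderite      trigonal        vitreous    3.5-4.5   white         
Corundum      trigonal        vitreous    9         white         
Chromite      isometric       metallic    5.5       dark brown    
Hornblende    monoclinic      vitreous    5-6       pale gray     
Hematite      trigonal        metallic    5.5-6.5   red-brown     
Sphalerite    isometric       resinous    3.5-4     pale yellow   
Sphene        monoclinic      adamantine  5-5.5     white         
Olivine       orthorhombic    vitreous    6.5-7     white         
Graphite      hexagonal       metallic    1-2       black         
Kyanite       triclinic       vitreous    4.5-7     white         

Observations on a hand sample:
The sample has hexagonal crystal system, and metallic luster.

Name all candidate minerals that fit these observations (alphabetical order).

Hexagonal crystal system — only Molybdenite, Beryl, Apatite, Graphite remain.
Metallic luster is inconsistent with Beryl, Apatite.
Consistent with every observation: Graphite, Molybdenite.

Graphite, Molybdenite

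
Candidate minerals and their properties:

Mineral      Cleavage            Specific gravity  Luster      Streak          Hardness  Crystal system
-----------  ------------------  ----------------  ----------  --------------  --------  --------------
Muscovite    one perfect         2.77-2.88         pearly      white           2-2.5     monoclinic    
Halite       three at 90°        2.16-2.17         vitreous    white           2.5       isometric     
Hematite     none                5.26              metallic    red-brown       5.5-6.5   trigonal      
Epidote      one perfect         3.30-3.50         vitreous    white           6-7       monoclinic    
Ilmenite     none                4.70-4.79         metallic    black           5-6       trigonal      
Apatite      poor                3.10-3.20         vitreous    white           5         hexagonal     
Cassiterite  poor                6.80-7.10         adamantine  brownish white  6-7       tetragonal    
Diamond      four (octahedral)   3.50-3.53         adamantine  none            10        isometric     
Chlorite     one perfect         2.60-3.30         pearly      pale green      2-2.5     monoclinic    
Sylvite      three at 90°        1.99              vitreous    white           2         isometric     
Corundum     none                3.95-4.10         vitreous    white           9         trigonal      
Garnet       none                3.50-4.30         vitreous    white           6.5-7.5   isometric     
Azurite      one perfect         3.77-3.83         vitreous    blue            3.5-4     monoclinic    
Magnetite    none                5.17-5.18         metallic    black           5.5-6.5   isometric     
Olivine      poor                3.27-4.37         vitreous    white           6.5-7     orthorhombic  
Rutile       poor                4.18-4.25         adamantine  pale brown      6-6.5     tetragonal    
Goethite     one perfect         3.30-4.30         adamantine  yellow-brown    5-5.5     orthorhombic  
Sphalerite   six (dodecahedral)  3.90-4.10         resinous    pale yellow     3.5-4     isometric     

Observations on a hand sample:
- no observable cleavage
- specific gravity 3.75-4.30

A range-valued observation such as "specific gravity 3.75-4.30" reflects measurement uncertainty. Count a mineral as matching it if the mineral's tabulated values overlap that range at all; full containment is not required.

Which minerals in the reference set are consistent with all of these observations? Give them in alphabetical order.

Corundum, Garnet

No observable cleavage: leaves Hematite, Ilmenite, Corundum, Garnet, Magnetite.
Specific gravity 3.75-4.30: leaves Corundum, Garnet.
Consistent with every observation: Corundum, Garnet.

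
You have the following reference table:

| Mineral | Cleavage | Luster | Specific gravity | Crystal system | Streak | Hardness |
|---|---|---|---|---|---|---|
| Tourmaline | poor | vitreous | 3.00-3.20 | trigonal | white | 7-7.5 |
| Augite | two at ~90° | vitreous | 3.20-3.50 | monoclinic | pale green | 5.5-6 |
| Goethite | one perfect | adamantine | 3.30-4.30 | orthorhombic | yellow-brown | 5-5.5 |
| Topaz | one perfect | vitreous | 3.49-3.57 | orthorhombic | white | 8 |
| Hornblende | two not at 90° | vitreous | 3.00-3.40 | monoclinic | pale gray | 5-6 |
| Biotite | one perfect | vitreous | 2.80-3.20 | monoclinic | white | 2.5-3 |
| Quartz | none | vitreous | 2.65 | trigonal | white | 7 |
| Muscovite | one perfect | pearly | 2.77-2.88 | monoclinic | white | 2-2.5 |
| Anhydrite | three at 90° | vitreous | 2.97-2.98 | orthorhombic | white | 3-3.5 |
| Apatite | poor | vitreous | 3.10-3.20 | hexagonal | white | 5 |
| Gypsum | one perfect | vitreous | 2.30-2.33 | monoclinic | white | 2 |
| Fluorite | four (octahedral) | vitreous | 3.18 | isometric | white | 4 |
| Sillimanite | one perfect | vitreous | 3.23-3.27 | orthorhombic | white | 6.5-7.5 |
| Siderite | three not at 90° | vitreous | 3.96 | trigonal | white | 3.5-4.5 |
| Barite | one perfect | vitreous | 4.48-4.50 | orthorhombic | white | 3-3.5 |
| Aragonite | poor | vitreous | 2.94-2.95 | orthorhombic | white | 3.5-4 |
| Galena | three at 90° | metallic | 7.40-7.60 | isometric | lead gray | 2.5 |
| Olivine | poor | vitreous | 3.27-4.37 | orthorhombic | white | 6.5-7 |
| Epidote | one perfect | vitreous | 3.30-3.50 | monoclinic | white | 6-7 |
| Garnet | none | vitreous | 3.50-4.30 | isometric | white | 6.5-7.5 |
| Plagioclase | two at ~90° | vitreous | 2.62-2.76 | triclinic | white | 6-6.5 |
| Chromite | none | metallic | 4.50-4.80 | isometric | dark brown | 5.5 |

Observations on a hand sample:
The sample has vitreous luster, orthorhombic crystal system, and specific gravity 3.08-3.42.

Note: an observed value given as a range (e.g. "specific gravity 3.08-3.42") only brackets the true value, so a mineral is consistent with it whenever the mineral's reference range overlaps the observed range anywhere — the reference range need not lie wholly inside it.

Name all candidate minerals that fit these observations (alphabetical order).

Vitreous luster is inconsistent with Goethite, Muscovite, Galena, Chromite.
Orthorhombic crystal system: only Topaz, Anhydrite, Sillimanite, Barite, Aragonite, Olivine remain.
Specific gravity 3.08-3.42: only Sillimanite, Olivine remain.
The minerals that satisfy all observations are Olivine, Sillimanite.

Olivine, Sillimanite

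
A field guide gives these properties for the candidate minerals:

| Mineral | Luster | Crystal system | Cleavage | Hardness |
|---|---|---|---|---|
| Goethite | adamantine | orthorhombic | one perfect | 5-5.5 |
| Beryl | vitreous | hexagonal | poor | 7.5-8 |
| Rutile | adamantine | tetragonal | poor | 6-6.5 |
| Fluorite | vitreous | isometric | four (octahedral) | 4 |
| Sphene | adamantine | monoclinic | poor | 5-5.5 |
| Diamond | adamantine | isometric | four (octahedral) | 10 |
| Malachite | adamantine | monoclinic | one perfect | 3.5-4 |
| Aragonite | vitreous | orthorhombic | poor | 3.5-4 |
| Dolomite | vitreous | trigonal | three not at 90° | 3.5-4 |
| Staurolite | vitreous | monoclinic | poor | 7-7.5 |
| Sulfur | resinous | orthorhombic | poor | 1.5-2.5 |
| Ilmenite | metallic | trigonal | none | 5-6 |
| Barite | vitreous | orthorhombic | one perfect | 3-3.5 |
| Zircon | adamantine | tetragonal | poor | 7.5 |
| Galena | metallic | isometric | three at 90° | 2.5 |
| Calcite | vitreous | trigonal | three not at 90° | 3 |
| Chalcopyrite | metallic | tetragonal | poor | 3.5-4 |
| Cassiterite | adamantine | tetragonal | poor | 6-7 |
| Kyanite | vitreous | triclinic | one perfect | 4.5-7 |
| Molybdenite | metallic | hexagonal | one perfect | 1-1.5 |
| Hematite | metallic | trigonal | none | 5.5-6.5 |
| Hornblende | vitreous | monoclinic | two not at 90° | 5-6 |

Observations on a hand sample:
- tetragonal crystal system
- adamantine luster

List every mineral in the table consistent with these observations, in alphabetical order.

Cassiterite, Rutile, Zircon

Tetragonal crystal system: only Rutile, Zircon, Chalcopyrite, Cassiterite remain.
Adamantine luster excludes Chalcopyrite.
Consistent with every observation: Cassiterite, Rutile, Zircon.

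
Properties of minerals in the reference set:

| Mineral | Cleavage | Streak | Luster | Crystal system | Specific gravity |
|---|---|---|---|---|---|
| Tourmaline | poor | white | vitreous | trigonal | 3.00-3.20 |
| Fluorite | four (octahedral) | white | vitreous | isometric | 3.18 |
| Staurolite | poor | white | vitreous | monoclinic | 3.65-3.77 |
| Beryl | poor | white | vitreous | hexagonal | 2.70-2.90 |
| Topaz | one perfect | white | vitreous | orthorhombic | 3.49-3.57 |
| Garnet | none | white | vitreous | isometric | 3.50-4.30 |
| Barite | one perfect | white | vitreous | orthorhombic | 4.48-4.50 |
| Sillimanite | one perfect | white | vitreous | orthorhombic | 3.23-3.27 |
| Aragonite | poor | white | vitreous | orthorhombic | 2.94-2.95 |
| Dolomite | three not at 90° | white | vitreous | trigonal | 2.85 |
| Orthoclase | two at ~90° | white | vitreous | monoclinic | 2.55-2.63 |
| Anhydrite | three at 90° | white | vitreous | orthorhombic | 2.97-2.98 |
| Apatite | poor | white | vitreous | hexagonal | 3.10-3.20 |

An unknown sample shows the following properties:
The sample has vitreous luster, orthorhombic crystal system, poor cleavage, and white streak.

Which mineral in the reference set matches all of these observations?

Aragonite

Vitreous luster: no further eliminations.
Orthorhombic crystal system: leaves Topaz, Barite, Sillimanite, Aragonite, Anhydrite.
Poor cleavage: leaves Aragonite.
White streak: every remaining candidate is consistent.
Only Aragonite satisfies all observations.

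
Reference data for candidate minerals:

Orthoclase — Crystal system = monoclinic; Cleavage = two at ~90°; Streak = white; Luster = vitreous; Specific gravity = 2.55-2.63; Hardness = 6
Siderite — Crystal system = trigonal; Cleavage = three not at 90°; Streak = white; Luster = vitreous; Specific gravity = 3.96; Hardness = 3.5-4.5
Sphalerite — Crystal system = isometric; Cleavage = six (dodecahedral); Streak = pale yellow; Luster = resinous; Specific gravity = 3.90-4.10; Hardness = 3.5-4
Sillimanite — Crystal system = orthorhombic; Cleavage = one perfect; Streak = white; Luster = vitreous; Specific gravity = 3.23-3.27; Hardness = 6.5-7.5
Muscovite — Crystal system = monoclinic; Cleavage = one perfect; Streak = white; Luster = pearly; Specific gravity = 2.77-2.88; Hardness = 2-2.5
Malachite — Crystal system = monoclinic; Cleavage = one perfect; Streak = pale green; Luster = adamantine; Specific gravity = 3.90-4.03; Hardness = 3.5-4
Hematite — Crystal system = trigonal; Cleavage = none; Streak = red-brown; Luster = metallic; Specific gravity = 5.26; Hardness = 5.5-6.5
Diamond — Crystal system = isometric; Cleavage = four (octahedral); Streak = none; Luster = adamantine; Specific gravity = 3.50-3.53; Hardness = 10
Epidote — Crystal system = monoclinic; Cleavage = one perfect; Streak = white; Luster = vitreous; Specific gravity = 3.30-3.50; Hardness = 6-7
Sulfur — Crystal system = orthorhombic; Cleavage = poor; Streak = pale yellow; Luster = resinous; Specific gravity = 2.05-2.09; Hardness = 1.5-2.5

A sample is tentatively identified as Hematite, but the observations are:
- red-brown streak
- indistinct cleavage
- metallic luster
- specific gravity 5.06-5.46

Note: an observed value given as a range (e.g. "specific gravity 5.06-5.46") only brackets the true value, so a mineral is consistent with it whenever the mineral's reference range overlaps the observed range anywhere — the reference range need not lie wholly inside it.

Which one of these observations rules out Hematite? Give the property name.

cleavage

Red-brown streak: Hematite has red-brown streak — agrees.
Indistinct cleavage: Hematite has cleavage none — does not match.
Metallic luster: Hematite has metallic luster — agrees.
Specific gravity 5.06-5.46: Hematite has SG 5.26 — agrees.
Everything matches except the cleavage.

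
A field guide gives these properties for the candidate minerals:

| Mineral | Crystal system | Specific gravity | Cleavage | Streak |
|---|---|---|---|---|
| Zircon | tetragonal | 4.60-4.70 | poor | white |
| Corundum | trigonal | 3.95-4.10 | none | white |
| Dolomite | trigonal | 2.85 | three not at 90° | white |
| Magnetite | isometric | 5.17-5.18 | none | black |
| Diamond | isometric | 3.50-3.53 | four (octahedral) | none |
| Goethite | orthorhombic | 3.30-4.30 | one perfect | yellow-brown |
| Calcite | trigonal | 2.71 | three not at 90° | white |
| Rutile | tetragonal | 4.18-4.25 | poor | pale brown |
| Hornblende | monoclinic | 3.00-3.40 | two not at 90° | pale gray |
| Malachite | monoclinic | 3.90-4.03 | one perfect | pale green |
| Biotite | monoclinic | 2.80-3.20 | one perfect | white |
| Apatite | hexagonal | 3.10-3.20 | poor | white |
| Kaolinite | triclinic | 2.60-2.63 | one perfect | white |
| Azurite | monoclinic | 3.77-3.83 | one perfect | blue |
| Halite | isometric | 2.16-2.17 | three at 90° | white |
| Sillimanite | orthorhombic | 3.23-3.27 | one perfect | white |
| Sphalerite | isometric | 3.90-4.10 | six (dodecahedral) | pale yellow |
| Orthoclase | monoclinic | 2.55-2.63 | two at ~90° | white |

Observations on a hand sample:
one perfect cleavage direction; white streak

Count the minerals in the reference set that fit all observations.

3

One perfect cleavage direction: only Goethite, Malachite, Biotite, Kaolinite, Azurite, Sillimanite remain.
White streak excludes Goethite, Malachite, Azurite.
Remaining candidates: Biotite, Kaolinite, Sillimanite.
That is 3 minerals.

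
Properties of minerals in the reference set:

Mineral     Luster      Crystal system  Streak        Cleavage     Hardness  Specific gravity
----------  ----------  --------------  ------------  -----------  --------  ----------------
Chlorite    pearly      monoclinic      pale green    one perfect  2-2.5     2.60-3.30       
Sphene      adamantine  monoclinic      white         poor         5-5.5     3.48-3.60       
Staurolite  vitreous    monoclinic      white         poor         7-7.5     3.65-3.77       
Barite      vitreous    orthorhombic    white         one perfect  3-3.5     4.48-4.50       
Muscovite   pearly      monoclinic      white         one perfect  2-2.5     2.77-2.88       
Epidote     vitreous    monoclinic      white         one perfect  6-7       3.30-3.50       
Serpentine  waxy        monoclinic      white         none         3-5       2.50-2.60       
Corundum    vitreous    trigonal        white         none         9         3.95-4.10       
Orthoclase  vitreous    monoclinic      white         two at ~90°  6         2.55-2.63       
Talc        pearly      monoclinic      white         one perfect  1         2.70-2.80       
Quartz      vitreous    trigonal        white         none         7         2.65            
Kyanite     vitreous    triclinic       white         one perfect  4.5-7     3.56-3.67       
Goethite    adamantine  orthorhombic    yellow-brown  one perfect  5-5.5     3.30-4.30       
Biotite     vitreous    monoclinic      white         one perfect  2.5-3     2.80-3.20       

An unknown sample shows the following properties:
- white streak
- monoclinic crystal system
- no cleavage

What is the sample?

White streak eliminates Chlorite, Goethite.
Monoclinic crystal system excludes Barite, Corundum, Quartz, Kyanite.
No cleavage — leaves Serpentine.
The only mineral consistent with every observation is Serpentine.

Serpentine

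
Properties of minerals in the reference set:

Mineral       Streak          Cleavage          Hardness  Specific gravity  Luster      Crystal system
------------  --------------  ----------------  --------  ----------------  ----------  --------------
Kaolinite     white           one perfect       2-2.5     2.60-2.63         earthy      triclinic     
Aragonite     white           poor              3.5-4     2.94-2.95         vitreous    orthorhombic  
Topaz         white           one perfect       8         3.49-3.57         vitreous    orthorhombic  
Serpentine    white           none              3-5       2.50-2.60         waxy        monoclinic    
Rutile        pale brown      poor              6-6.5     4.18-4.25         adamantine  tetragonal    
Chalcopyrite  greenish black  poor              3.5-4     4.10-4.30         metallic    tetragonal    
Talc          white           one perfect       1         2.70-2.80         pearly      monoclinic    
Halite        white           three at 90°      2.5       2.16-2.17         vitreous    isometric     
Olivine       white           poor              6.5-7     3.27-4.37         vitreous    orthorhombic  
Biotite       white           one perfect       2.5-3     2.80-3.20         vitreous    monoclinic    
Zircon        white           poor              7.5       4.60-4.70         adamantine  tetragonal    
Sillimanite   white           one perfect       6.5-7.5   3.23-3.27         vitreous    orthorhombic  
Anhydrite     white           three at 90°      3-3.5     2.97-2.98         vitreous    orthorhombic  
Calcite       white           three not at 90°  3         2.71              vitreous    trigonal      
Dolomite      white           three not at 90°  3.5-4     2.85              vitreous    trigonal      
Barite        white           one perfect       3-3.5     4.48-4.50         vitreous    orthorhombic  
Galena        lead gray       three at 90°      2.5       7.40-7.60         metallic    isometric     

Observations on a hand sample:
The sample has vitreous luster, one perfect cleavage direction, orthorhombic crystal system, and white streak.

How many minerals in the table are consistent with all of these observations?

3

Vitreous luster — leaves Aragonite, Topaz, Halite, Olivine, Biotite, Sillimanite, Anhydrite, Calcite, Dolomite, Barite.
One perfect cleavage direction — narrows the field to Topaz, Biotite, Sillimanite, Barite.
Orthorhombic crystal system excludes Biotite.
White streak — consistent with all remaining minerals.
The minerals that satisfy all observations are Barite, Sillimanite, Topaz.
That is 3 minerals.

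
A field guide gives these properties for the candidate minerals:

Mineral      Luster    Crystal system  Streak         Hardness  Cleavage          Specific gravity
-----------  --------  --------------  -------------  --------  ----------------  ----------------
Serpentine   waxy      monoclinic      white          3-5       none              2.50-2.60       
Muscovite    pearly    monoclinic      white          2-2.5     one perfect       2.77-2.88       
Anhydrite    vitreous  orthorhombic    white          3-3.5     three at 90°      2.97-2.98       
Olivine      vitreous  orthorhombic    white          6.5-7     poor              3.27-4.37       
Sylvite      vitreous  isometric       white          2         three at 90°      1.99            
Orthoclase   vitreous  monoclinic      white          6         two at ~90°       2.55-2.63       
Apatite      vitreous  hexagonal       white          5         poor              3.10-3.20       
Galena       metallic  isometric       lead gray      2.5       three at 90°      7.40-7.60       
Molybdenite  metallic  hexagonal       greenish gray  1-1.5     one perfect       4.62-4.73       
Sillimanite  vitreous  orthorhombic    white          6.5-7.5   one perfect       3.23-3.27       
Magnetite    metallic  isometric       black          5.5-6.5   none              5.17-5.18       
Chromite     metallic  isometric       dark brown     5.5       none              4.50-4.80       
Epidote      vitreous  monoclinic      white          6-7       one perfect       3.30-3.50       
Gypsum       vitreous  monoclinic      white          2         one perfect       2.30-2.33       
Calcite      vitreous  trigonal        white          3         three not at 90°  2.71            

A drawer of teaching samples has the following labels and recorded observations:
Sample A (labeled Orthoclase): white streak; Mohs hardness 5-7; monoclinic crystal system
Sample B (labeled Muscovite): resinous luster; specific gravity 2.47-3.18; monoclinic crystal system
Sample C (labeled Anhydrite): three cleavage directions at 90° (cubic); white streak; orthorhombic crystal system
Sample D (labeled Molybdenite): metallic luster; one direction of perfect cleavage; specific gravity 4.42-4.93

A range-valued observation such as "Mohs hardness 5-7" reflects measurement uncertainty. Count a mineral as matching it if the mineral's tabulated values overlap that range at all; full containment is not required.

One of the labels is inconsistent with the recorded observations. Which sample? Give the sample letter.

B

Sample A: observations are consistent with Orthoclase.
Sample B: Muscovite has pearly luster, but the record shows resinous luster — this label is wrong.
Sample C: observations are consistent with Anhydrite.
Sample D: observations are consistent with Molybdenite.
Only sample B is inconsistent with its label.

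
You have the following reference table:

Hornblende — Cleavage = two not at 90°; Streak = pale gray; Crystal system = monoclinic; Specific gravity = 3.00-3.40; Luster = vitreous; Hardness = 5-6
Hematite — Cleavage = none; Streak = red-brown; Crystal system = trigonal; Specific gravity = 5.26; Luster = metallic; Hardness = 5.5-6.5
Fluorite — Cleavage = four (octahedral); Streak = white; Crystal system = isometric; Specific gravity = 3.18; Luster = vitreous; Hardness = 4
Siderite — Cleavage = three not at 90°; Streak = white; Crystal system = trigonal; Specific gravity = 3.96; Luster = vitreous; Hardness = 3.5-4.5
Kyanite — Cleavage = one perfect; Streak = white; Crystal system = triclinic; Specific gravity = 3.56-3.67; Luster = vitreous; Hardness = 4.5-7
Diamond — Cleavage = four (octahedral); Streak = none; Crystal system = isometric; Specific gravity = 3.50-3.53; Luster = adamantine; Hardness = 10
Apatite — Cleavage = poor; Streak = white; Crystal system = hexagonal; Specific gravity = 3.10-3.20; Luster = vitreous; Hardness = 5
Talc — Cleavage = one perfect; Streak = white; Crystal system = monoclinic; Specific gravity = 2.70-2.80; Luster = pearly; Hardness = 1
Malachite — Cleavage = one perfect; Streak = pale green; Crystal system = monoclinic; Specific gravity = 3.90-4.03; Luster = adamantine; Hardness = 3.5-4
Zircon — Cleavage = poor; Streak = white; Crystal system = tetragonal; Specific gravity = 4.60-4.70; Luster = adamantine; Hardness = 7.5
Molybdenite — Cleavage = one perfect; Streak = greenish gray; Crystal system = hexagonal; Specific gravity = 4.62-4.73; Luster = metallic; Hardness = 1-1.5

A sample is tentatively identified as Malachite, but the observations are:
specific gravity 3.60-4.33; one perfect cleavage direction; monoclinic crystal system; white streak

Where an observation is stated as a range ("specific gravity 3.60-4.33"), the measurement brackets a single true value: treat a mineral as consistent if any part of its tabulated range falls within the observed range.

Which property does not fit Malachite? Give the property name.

Specific gravity 3.60-4.33: Malachite has SG 3.90-4.03 — matches.
One perfect cleavage direction: Malachite has cleavage one perfect — matches.
Monoclinic crystal system: Malachite has monoclinic system — matches.
White streak: Malachite has pale green streak — inconsistent.
The streak is the one property that does not fit.

streak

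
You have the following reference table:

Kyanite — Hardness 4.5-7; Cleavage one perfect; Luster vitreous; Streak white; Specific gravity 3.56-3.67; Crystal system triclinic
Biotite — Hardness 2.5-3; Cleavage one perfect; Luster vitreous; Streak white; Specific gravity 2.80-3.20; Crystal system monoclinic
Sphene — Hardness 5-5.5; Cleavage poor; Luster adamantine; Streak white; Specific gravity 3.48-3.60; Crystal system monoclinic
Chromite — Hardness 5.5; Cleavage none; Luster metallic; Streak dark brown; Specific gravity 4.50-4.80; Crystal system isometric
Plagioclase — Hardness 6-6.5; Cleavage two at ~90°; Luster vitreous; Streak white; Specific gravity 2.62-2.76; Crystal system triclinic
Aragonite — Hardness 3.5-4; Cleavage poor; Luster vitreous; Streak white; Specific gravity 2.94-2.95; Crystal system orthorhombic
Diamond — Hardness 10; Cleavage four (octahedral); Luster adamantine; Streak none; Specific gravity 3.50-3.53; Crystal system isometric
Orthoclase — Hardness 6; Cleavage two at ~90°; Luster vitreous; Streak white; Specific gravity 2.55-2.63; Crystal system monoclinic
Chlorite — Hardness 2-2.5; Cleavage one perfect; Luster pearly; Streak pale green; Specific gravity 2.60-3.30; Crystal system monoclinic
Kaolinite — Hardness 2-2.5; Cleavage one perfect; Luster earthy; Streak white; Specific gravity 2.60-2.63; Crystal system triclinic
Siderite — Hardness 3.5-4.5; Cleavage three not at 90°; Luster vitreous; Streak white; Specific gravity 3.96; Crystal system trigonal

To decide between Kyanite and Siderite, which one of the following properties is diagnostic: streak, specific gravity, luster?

specific gravity

Streak: both white — no difference.
Specific gravity: Kyanite 3.56-3.67, Siderite 3.96 — these differ.
Luster: both vitreous — no difference.
Specific gravity is the diagnostic property here.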